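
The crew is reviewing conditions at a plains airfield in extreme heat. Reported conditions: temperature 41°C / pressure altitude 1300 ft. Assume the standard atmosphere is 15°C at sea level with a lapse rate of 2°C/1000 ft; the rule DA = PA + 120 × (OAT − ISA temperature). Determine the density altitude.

ISA temperature at 1300 ft = 15 − 2 × (1300/1000) = 12.4°C.
ISA deviation = 41 − 12.4 = +28.6°C.
Density altitude = 1300 + 120 × (28.6) = 1300 + (+3432) = 4732 ft.

4732 ft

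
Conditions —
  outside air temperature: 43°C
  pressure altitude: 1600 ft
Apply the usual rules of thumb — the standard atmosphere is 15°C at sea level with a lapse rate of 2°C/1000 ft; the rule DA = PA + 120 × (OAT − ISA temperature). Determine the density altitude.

5344 ft

ISA temperature at 1600 ft = 15 − 2 × (1600/1000) = 11.8°C.
ISA deviation = 43 − 11.8 = +31.2°C.
Density altitude = 1600 + 120 × (31.2) = 1600 + (+3744) = 5344 ft.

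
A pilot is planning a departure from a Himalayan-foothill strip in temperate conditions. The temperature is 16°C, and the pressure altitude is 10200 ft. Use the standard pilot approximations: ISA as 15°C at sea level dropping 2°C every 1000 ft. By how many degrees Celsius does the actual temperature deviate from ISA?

ISA temperature at 10200 ft = 15 − 2 × (10200/1000) = -5.4°C.
Deviation = OAT − ISA = 16 − (-5.4) = +21.4°C.

ISA+21.4°C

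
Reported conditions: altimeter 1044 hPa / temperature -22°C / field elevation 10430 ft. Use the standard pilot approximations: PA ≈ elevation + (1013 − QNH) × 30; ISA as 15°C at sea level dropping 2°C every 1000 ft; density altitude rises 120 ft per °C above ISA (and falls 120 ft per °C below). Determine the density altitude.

Pressure altitude = 10430 + (1013 − 1044) × 30 = 10430 + (-930) = 9500 ft.
ISA temperature at 9500 ft = 15 − 2 × (9500/1000) = -4°C.
ISA deviation = -22 − (-4) = -18°C.
Density altitude = 9500 + 120 × (-18) = 7340 ft.

7340 ft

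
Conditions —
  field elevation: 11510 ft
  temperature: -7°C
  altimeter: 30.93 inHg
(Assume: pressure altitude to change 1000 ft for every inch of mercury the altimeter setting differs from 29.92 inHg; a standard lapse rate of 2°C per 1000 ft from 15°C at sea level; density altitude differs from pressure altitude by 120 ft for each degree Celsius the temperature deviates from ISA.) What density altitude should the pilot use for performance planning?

10380 ft

Pressure altitude = 11510 + (29.92 − 30.93) × 1000 = 11510 + (-1010) = 10500 ft.
ISA temperature at 10500 ft = 15 − 2 × (10500/1000) = -6°C.
ISA deviation = -7 − (-6) = -1°C.
Density altitude = 10500 + 120 × (-1) = 10380 ft.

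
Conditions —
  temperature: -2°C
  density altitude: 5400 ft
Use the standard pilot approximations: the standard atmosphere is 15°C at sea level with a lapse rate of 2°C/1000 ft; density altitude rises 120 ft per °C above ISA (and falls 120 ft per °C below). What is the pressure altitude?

6000 ft

DA = PA + 120 × (OAT − (15 − 2·PA/1000)) = PA + 120·OAT − 1800 + 0.24·PA = 1.24·PA + 120·OAT − 1800.
So 1.24·PA = 5400 − 120 × (-2) + 1800 = 7440.
PA = 7440 / 1.24 = 6000 ft.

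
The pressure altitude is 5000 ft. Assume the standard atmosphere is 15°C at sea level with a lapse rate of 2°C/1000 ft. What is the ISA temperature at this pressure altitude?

ISA temperature = 15 − 2 × (5000/1000) = 15 − 10 = 5°C.

5°C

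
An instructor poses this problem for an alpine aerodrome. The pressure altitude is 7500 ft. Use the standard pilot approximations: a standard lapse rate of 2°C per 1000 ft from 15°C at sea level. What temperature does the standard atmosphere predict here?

0°C

ISA temperature = 15 − 2 × (7500/1000) = 15 − 15 = 0°C.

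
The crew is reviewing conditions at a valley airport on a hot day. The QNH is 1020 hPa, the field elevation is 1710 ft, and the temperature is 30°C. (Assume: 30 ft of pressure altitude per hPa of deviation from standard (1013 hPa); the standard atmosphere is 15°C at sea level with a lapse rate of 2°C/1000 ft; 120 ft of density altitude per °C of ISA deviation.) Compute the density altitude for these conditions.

Pressure altitude = 1710 + (1013 − 1020) × 30 = 1710 + (-210) = 1500 ft.
ISA temperature at 1500 ft = 15 − 2 × (1500/1000) = 12°C.
ISA deviation = 30 − 12 = +18°C.
Density altitude = 1500 + 120 × (18) = 3660 ft.

3660 ft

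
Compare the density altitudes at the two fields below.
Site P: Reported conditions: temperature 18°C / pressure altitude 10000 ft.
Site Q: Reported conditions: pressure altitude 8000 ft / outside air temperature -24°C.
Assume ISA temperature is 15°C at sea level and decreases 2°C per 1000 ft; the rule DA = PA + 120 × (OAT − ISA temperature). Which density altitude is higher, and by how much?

Site P: ISA temp = -5°C, deviation +23°C, DA = 10000 + 120 × 23 = 12760 ft.
Site Q: ISA temp = -1°C, deviation -23°C, DA = 8000 + 120 × (-23) = 5240 ft.
Site P is higher by 12760 − 5240 = 7520 ft.

Site P by 7520 ft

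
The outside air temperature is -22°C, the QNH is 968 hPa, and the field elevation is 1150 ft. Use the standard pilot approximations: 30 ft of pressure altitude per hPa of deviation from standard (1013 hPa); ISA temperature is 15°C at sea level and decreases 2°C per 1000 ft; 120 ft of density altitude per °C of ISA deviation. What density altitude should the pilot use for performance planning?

-1340 ft

Pressure altitude = 1150 + (1013 − 968) × 30 = 1150 + (+1350) = 2500 ft.
ISA temperature at 2500 ft = 15 − 2 × (2500/1000) = 10°C.
ISA deviation = -22 − 10 = -32°C.
Density altitude = 2500 + 120 × (-32) = -1340 ft.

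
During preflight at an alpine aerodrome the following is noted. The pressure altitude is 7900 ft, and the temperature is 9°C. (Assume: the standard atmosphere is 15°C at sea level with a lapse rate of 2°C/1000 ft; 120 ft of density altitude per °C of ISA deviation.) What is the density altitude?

ISA temperature at 7900 ft = 15 − 2 × (7900/1000) = -0.8°C.
ISA deviation = 9 − (-0.8) = +9.8°C.
Density altitude = 7900 + 120 × (9.8) = 7900 + (+1176) = 9076 ft.

9076 ft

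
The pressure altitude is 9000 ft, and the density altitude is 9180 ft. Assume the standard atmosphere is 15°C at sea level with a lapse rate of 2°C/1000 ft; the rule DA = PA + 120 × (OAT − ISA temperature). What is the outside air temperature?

-1.5°C

Density altitude − pressure altitude = 9180 − 9000 = +180 ft.
At 120 ft/°C that is an ISA deviation of 180/120 = +1.5°C.
ISA temperature at 9000 ft = 15 − 2 × (9000/1000) = -3°C.
OAT = ISA + deviation = -3 + (+1.5) = -1.5°C.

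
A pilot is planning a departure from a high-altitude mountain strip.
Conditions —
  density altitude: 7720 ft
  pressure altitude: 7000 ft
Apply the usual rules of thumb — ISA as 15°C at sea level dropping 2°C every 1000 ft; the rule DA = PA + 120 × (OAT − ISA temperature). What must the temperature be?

7°C

Density altitude − pressure altitude = 7720 − 7000 = +720 ft.
At 120 ft/°C that is an ISA deviation of 720/120 = +6°C.
ISA temperature at 7000 ft = 15 − 2 × (7000/1000) = 1°C.
OAT = ISA + deviation = 1 + (+6) = 7°C.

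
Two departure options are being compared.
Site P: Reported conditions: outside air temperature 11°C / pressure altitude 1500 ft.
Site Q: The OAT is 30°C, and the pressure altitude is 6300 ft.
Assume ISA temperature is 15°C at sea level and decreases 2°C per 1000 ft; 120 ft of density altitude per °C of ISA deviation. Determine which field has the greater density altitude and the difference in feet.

Site P: ISA temp = 12°C, deviation -1°C, DA = 1500 + 120 × (-1) = 1380 ft.
Site Q: ISA temp = 2.4°C, deviation +27.6°C, DA = 6300 + 120 × 27.6 = 9612 ft.
Site Q is higher by 9612 − 1380 = 8232 ft.

Site Q by 8232 ft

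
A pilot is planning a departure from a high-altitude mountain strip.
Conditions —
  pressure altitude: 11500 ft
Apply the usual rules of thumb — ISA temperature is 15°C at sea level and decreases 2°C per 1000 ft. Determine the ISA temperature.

-8°C

ISA temperature = 15 − 2 × (11500/1000) = 15 − 23 = -8°C.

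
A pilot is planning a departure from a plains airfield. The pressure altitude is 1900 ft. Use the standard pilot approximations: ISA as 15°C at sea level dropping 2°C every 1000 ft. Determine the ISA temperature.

11.2°C

ISA temperature = 15 − 2 × (1900/1000) = 15 − 3.8 = 11.2°C.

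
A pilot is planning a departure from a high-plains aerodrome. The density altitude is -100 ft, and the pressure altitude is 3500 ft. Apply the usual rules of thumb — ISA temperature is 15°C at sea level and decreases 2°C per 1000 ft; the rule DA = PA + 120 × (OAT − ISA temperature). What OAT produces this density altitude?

Density altitude − pressure altitude = -100 − 3500 = -3600 ft.
At 120 ft/°C that is an ISA deviation of -3600/120 = -30°C.
ISA temperature at 3500 ft = 15 − 2 × (3500/1000) = 8°C.
OAT = ISA + deviation = 8 + (-30) = -22°C.

-22°C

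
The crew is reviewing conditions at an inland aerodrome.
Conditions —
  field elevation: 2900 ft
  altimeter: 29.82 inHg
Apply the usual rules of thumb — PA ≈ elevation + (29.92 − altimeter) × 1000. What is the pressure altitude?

Pressure correction = (29.92 − 29.82) × 1000 = +100 ft.
Pressure altitude = 2900 + (+100) = 3000 ft.

3000 ft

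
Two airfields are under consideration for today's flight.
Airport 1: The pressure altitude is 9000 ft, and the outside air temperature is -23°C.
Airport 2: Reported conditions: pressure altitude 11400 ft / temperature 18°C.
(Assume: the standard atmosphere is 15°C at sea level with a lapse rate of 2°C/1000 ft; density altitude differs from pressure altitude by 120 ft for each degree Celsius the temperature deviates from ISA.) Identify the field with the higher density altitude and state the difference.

Airport 2 by 7896 ft

Airport 1: ISA temp = -3°C, deviation -20°C, DA = 9000 + 120 × (-20) = 6600 ft.
Airport 2: ISA temp = -7.8°C, deviation +25.8°C, DA = 11400 + 120 × 25.8 = 14496 ft.
Airport 2 is higher by 14496 − 6600 = 7896 ft.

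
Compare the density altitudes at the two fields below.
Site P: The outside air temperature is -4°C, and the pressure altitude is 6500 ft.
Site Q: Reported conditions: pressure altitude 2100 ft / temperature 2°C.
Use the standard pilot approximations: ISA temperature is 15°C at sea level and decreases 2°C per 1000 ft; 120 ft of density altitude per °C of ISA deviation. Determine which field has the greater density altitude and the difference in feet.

Site P: ISA temp = 2°C, deviation -6°C, DA = 6500 + 120 × (-6) = 5780 ft.
Site Q: ISA temp = 10.8°C, deviation -8.8°C, DA = 2100 + 120 × (-8.8) = 1044 ft.
Site P is higher by 5780 − 1044 = 4736 ft.

Site P by 4736 ft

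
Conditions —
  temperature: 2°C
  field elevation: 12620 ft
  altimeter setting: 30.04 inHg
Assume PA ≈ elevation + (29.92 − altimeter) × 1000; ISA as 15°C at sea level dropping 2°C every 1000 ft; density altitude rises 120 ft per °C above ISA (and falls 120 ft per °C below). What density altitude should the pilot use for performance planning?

13940 ft

Pressure altitude = 12620 + (29.92 − 30.04) × 1000 = 12620 + (-120) = 12500 ft.
ISA temperature at 12500 ft = 15 − 2 × (12500/1000) = -10°C.
ISA deviation = 2 − (-10) = +12°C.
Density altitude = 12500 + 120 × (12) = 13940 ft.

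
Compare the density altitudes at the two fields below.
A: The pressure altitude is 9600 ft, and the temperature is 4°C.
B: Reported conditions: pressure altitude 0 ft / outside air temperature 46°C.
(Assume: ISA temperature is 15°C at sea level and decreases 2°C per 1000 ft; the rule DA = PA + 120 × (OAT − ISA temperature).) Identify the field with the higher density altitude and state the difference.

A: ISA temp = -4.2°C, deviation +8.2°C, DA = 9600 + 120 × 8.2 = 10584 ft.
B: ISA temp = 15°C, deviation +31°C, DA = 0 + 120 × 31 = 3720 ft.
A is higher by 10584 − 3720 = 6864 ft.

A by 6864 ft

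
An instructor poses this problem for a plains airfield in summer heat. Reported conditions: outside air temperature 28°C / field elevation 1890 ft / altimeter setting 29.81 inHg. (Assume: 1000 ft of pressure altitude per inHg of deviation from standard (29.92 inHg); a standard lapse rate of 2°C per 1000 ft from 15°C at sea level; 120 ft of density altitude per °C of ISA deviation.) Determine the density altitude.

4040 ft

Pressure altitude = 1890 + (29.92 − 29.81) × 1000 = 1890 + (+110) = 2000 ft.
ISA temperature at 2000 ft = 15 − 2 × (2000/1000) = 11°C.
ISA deviation = 28 − 11 = +17°C.
Density altitude = 2000 + 120 × (17) = 4040 ft.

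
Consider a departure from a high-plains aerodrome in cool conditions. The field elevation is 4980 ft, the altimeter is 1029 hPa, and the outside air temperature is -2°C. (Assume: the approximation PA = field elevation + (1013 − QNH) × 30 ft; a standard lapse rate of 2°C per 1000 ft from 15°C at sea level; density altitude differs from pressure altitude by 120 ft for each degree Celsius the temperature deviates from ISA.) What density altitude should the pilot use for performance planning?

3540 ft

Pressure altitude = 4980 + (1013 − 1029) × 30 = 4980 + (-480) = 4500 ft.
ISA temperature at 4500 ft = 15 − 2 × (4500/1000) = 6°C.
ISA deviation = -2 − 6 = -8°C.
Density altitude = 4500 + 120 × (-8) = 3540 ft.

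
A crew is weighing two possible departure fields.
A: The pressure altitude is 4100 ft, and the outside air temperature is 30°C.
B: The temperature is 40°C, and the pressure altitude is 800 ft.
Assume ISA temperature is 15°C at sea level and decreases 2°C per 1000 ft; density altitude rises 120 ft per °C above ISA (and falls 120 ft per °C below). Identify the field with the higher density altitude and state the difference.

A: ISA temp = 6.8°C, deviation +23.2°C, DA = 4100 + 120 × 23.2 = 6884 ft.
B: ISA temp = 13.4°C, deviation +26.6°C, DA = 800 + 120 × 26.6 = 3992 ft.
A is higher by 6884 − 3992 = 2892 ft.

A by 2892 ft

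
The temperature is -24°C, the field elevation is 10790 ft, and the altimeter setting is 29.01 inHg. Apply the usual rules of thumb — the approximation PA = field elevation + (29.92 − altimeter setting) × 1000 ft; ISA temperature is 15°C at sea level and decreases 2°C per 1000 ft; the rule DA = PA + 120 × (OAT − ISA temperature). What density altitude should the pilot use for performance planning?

9828 ft

Pressure altitude = 10790 + (29.92 − 29.01) × 1000 = 10790 + (+910) = 11700 ft.
ISA temperature at 11700 ft = 15 − 2 × (11700/1000) = -8.4°C.
ISA deviation = -24 − (-8.4) = -15.6°C.
Density altitude = 11700 + 120 × (-15.6) = 9828 ft.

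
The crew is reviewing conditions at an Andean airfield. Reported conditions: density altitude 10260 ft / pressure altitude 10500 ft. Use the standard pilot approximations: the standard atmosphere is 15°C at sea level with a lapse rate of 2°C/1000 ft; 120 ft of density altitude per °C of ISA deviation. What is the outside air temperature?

-8°C

Density altitude − pressure altitude = 10260 − 10500 = -240 ft.
At 120 ft/°C that is an ISA deviation of -240/120 = -2°C.
ISA temperature at 10500 ft = 15 − 2 × (10500/1000) = -6°C.
OAT = ISA + deviation = -6 + (-2) = -8°C.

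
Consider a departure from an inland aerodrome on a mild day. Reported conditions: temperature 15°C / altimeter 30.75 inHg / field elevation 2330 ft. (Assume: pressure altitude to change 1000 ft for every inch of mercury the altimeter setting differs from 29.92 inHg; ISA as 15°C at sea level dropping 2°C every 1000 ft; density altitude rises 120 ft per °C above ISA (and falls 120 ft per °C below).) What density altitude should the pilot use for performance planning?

Pressure altitude = 2330 + (29.92 − 30.75) × 1000 = 2330 + (-830) = 1500 ft.
ISA temperature at 1500 ft = 15 − 2 × (1500/1000) = 12°C.
ISA deviation = 15 − 12 = +3°C.
Density altitude = 1500 + 120 × (3) = 1860 ft.

1860 ft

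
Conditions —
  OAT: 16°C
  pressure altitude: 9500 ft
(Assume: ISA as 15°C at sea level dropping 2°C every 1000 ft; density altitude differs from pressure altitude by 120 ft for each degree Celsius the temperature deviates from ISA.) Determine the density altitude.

11900 ft

ISA temperature at 9500 ft = 15 − 2 × (9500/1000) = -4°C.
ISA deviation = 16 − (-4) = +20°C.
Density altitude = 9500 + 120 × (20) = 9500 + (+2400) = 11900 ft.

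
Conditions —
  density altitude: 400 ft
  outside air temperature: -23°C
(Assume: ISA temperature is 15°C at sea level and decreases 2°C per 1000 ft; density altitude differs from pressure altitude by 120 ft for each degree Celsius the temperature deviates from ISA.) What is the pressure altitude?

4000 ft

DA = PA + 120 × (OAT − (15 − 2·PA/1000)) = PA + 120·OAT − 1800 + 0.24·PA = 1.24·PA + 120·OAT − 1800.
So 1.24·PA = 400 − 120 × (-23) + 1800 = 4960.
PA = 4960 / 1.24 = 4000 ft.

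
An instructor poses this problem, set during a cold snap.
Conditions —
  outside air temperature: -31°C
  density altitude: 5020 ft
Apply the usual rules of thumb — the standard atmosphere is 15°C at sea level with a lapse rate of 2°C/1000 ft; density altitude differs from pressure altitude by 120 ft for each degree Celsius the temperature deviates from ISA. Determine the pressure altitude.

8500 ft

DA = PA + 120 × (OAT − (15 − 2·PA/1000)) = PA + 120·OAT − 1800 + 0.24·PA = 1.24·PA + 120·OAT − 1800.
So 1.24·PA = 5020 − 120 × (-31) + 1800 = 10540.
PA = 10540 / 1.24 = 8500 ft.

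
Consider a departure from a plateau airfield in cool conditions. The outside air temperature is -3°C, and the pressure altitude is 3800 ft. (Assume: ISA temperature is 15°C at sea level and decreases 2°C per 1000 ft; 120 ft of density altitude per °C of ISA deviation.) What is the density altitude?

2552 ft

ISA temperature at 3800 ft = 15 − 2 × (3800/1000) = 7.4°C.
ISA deviation = -3 − 7.4 = -10.4°C.
Density altitude = 3800 + 120 × (-10.4) = 3800 + (-1248) = 2552 ft.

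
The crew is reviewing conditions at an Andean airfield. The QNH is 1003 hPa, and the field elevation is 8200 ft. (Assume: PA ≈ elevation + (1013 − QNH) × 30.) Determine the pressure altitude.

Pressure correction = (1013 − 1003) × 30 = +300 ft.
Pressure altitude = 8200 + (+300) = 8500 ft.

8500 ft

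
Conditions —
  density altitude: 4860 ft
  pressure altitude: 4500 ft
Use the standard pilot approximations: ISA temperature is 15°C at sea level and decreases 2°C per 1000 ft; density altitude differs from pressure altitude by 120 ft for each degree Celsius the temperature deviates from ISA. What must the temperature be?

Density altitude − pressure altitude = 4860 − 4500 = +360 ft.
At 120 ft/°C that is an ISA deviation of 360/120 = +3°C.
ISA temperature at 4500 ft = 15 − 2 × (4500/1000) = 6°C.
OAT = ISA + deviation = 6 + (+3) = 9°C.

9°C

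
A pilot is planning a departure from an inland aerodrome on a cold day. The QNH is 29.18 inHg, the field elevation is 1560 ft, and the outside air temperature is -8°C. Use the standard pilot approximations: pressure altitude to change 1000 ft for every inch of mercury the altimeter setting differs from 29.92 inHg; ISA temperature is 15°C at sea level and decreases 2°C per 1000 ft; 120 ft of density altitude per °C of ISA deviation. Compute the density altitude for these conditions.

Pressure altitude = 1560 + (29.92 − 29.18) × 1000 = 1560 + (+740) = 2300 ft.
ISA temperature at 2300 ft = 15 − 2 × (2300/1000) = 10.4°C.
ISA deviation = -8 − 10.4 = -18.4°C.
Density altitude = 2300 + 120 × (-18.4) = 92 ft.

92 ft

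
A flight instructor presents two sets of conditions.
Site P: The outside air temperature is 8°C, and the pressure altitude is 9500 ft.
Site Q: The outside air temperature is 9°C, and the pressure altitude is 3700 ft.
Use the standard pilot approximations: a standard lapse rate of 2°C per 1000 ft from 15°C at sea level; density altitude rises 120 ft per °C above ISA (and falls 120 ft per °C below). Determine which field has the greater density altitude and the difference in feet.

Site P: ISA temp = -4°C, deviation +12°C, DA = 9500 + 120 × 12 = 10940 ft.
Site Q: ISA temp = 7.6°C, deviation +1.4°C, DA = 3700 + 120 × 1.4 = 3868 ft.
Site P is higher by 10940 − 3868 = 7072 ft.

Site P by 7072 ft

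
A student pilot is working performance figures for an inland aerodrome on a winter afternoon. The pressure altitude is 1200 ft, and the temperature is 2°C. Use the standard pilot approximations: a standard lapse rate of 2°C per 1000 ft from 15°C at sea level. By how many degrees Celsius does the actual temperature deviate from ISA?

ISA temperature at 1200 ft = 15 − 2 × (1200/1000) = 12.6°C.
Deviation = OAT − ISA = 2 − 12.6 = -10.6°C.

ISA-10.6°C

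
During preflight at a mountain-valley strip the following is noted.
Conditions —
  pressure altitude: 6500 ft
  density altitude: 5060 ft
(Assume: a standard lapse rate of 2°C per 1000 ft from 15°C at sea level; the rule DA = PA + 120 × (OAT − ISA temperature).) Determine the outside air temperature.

-10°C

Density altitude − pressure altitude = 5060 − 6500 = -1440 ft.
At 120 ft/°C that is an ISA deviation of -1440/120 = -12°C.
ISA temperature at 6500 ft = 15 − 2 × (6500/1000) = 2°C.
OAT = ISA + deviation = 2 + (-12) = -10°C.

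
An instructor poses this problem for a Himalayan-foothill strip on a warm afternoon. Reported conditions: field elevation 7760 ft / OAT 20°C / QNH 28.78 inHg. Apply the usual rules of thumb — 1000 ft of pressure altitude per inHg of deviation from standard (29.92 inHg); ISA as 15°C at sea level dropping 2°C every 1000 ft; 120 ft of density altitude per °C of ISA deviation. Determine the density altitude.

11636 ft

Pressure altitude = 7760 + (29.92 − 28.78) × 1000 = 7760 + (+1140) = 8900 ft.
ISA temperature at 8900 ft = 15 − 2 × (8900/1000) = -2.8°C.
ISA deviation = 20 − (-2.8) = +22.8°C.
Density altitude = 8900 + 120 × (22.8) = 11636 ft.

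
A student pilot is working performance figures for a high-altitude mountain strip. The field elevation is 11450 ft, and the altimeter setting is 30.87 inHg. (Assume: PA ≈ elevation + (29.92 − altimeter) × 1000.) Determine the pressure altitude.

Pressure correction = (29.92 − 30.87) × 1000 = -950 ft.
Pressure altitude = 11450 + (-950) = 10500 ft.

10500 ft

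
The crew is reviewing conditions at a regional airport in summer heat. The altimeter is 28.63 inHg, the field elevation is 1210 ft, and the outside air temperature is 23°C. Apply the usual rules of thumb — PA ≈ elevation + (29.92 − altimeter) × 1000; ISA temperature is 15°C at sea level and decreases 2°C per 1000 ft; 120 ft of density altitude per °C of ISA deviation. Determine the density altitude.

Pressure altitude = 1210 + (29.92 − 28.63) × 1000 = 1210 + (+1290) = 2500 ft.
ISA temperature at 2500 ft = 15 − 2 × (2500/1000) = 10°C.
ISA deviation = 23 − 10 = +13°C.
Density altitude = 2500 + 120 × (13) = 4060 ft.

4060 ft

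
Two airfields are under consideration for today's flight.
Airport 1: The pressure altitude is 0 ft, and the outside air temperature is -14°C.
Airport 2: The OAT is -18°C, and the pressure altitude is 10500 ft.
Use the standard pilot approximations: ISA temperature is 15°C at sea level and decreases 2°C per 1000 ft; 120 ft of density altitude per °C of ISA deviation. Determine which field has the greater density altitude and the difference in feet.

Airport 2 by 12540 ft

Airport 1: ISA temp = 15°C, deviation -29°C, DA = 0 + 120 × (-29) = -3480 ft.
Airport 2: ISA temp = -6°C, deviation -12°C, DA = 10500 + 120 × (-12) = 9060 ft.
Airport 2 is higher by 9060 − (-3480) = 12540 ft.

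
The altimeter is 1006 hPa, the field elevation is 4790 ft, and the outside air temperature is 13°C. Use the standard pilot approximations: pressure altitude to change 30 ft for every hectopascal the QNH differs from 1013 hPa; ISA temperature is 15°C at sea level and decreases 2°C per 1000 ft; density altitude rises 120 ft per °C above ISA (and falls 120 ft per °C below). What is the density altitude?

Pressure altitude = 4790 + (1013 − 1006) × 30 = 4790 + (+210) = 5000 ft.
ISA temperature at 5000 ft = 15 − 2 × (5000/1000) = 5°C.
ISA deviation = 13 − 5 = +8°C.
Density altitude = 5000 + 120 × (8) = 5960 ft.

5960 ft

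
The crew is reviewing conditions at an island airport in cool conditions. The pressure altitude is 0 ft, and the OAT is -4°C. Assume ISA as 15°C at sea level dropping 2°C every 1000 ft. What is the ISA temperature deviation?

ISA-19°C

ISA temperature at 0 ft = 15 − 2 × (0/1000) = 15°C.
Deviation = OAT − ISA = -4 − 15 = -19°C.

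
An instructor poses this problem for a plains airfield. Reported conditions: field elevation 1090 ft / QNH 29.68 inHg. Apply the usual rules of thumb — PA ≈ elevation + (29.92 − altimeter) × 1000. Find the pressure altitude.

Pressure correction = (29.92 − 29.68) × 1000 = +240 ft.
Pressure altitude = 1090 + (+240) = 1330 ft.

1330 ft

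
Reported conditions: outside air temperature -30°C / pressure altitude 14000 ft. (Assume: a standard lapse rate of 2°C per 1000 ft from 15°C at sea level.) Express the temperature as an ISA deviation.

ISA-17°C

ISA temperature at 14000 ft = 15 − 2 × (14000/1000) = -13°C.
Deviation = OAT − ISA = -30 − (-13) = -17°C.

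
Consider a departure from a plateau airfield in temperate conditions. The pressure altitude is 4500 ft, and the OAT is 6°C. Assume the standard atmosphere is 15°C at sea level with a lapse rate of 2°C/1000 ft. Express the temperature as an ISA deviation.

ISA temperature at 4500 ft = 15 − 2 × (4500/1000) = 6°C.
Deviation = OAT − ISA = 6 − 6 = 0°C.

ISA0°C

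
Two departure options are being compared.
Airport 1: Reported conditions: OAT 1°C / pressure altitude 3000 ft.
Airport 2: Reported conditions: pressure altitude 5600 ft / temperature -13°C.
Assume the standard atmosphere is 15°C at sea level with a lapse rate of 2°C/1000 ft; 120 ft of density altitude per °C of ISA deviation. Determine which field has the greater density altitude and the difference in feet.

Airport 1: ISA temp = 9°C, deviation -8°C, DA = 3000 + 120 × (-8) = 2040 ft.
Airport 2: ISA temp = 3.8°C, deviation -16.8°C, DA = 5600 + 120 × (-16.8) = 3584 ft.
Airport 2 is higher by 3584 − 2040 = 1544 ft.

Airport 2 by 1544 ft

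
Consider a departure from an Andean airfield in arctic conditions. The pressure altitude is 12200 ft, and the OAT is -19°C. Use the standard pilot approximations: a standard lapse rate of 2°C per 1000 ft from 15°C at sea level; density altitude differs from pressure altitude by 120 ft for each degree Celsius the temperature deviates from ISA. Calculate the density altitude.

ISA temperature at 12200 ft = 15 − 2 × (12200/1000) = -9.4°C.
ISA deviation = -19 − (-9.4) = -9.6°C.
Density altitude = 12200 + 120 × (-9.6) = 12200 + (-1152) = 11048 ft.

11048 ft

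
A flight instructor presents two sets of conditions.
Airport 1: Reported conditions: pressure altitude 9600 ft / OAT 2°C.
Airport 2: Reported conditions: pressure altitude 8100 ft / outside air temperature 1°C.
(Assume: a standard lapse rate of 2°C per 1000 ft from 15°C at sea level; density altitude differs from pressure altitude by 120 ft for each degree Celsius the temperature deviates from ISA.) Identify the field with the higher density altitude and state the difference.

Airport 1: ISA temp = -4.2°C, deviation +6.2°C, DA = 9600 + 120 × 6.2 = 10344 ft.
Airport 2: ISA temp = -1.2°C, deviation +2.2°C, DA = 8100 + 120 × 2.2 = 8364 ft.
Airport 1 is higher by 10344 − 8364 = 1980 ft.

Airport 1 by 1980 ft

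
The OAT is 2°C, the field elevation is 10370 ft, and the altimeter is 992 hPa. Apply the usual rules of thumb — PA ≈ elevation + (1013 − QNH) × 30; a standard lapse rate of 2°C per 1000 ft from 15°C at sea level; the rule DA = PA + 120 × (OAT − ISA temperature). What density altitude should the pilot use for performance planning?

Pressure altitude = 10370 + (1013 − 992) × 30 = 10370 + (+630) = 11000 ft.
ISA temperature at 11000 ft = 15 − 2 × (11000/1000) = -7°C.
ISA deviation = 2 − (-7) = +9°C.
Density altitude = 11000 + 120 × (9) = 12080 ft.

12080 ft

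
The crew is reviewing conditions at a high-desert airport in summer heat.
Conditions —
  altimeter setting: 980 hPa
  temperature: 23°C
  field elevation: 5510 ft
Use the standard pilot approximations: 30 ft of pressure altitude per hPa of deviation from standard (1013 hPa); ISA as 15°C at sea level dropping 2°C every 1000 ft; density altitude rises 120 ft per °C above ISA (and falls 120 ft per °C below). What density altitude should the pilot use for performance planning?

Pressure altitude = 5510 + (1013 − 980) × 30 = 5510 + (+990) = 6500 ft.
ISA temperature at 6500 ft = 15 − 2 × (6500/1000) = 2°C.
ISA deviation = 23 − 2 = +21°C.
Density altitude = 6500 + 120 × (21) = 9020 ft.

9020 ft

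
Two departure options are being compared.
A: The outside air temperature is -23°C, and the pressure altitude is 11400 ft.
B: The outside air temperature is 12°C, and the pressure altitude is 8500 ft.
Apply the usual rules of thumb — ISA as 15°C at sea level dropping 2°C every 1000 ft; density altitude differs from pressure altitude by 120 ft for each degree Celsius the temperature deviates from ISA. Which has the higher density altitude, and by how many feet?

B by 604 ft

A: ISA temp = -7.8°C, deviation -15.2°C, DA = 11400 + 120 × (-15.2) = 9576 ft.
B: ISA temp = -2°C, deviation +14°C, DA = 8500 + 120 × 14 = 10180 ft.
B is higher by 10180 − 9576 = 604 ft.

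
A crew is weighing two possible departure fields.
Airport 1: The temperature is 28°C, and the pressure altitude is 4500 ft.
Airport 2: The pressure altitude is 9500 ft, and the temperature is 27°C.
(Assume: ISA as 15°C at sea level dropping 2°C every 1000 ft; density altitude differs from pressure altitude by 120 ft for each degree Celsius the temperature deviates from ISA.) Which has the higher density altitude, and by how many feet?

Airport 1: ISA temp = 6°C, deviation +22°C, DA = 4500 + 120 × 22 = 7140 ft.
Airport 2: ISA temp = -4°C, deviation +31°C, DA = 9500 + 120 × 31 = 13220 ft.
Airport 2 is higher by 13220 − 7140 = 6080 ft.

Airport 2 by 6080 ft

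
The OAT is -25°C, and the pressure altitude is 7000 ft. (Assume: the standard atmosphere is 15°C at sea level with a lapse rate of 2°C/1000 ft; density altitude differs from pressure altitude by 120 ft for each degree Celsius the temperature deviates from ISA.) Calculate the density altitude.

3880 ft

ISA temperature at 7000 ft = 15 − 2 × (7000/1000) = 1°C.
ISA deviation = -25 − 1 = -26°C.
Density altitude = 7000 + 120 × (-26) = 7000 + (-3120) = 3880 ft.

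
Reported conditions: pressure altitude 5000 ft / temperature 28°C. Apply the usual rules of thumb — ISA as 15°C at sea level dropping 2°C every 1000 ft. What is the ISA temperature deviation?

ISA temperature at 5000 ft = 15 − 2 × (5000/1000) = 5°C.
Deviation = OAT − ISA = 28 − 5 = +23°C.

ISA+23°C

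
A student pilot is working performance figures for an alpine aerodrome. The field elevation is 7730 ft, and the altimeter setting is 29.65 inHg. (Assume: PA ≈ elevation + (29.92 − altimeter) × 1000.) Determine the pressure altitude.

Pressure correction = (29.92 − 29.65) × 1000 = +270 ft.
Pressure altitude = 7730 + (+270) = 8000 ft.

8000 ft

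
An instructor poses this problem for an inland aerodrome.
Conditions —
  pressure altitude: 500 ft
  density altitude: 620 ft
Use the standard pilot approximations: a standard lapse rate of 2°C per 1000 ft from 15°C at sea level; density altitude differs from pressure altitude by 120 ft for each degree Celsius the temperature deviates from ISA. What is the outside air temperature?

15°C

Density altitude − pressure altitude = 620 − 500 = +120 ft.
At 120 ft/°C that is an ISA deviation of 120/120 = +1°C.
ISA temperature at 500 ft = 15 − 2 × (500/1000) = 14°C.
OAT = ISA + deviation = 14 + (+1) = 15°C.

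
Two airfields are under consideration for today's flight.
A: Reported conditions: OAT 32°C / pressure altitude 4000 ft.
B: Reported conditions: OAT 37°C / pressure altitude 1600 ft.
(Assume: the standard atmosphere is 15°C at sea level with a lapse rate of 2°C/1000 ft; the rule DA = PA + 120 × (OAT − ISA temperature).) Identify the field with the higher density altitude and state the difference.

A by 2376 ft

A: ISA temp = 7°C, deviation +25°C, DA = 4000 + 120 × 25 = 7000 ft.
B: ISA temp = 11.8°C, deviation +25.2°C, DA = 1600 + 120 × 25.2 = 4624 ft.
A is higher by 7000 − 4624 = 2376 ft.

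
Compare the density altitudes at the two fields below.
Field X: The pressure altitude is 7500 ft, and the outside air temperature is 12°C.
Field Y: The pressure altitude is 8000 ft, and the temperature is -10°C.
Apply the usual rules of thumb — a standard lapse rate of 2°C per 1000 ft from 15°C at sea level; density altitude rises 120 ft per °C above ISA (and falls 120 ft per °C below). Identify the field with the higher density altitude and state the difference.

Field X: ISA temp = 0°C, deviation +12°C, DA = 7500 + 120 × 12 = 8940 ft.
Field Y: ISA temp = -1°C, deviation -9°C, DA = 8000 + 120 × (-9) = 6920 ft.
Field X is higher by 8940 − 6920 = 2020 ft.

Field X by 2020 ft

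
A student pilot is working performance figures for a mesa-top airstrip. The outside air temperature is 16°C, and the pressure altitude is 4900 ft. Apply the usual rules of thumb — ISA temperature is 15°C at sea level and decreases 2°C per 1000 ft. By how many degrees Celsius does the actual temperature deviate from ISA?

ISA+10.8°C

ISA temperature at 4900 ft = 15 − 2 × (4900/1000) = 5.2°C.
Deviation = OAT − ISA = 16 − 5.2 = +10.8°C.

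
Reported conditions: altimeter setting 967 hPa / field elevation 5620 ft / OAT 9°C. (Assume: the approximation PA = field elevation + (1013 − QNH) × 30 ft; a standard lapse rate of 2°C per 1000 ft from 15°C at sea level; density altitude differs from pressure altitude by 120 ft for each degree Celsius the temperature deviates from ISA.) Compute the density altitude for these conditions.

Pressure altitude = 5620 + (1013 − 967) × 30 = 5620 + (+1380) = 7000 ft.
ISA temperature at 7000 ft = 15 − 2 × (7000/1000) = 1°C.
ISA deviation = 9 − 1 = +8°C.
Density altitude = 7000 + 120 × (8) = 7960 ft.

7960 ft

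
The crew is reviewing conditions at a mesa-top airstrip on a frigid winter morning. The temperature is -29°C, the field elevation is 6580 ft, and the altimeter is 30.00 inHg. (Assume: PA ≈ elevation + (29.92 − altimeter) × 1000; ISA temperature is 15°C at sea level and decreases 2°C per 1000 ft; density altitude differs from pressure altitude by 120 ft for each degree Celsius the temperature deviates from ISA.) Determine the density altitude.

2780 ft

Pressure altitude = 6580 + (29.92 − 30.00) × 1000 = 6580 + (-80) = 6500 ft.
ISA temperature at 6500 ft = 15 − 2 × (6500/1000) = 2°C.
ISA deviation = -29 − 2 = -31°C.
Density altitude = 6500 + 120 × (-31) = 2780 ft.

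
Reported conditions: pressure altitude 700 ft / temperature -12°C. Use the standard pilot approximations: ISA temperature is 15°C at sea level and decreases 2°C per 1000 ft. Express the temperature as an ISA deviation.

ISA-25.6°C

ISA temperature at 700 ft = 15 − 2 × (700/1000) = 13.6°C.
Deviation = OAT − ISA = -12 − 13.6 = -25.6°C.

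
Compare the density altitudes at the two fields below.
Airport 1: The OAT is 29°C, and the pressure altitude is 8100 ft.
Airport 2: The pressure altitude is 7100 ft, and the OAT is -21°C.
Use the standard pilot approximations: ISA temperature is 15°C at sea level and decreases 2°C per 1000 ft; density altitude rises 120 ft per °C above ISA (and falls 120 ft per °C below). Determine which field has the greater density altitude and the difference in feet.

Airport 1 by 7240 ft

Airport 1: ISA temp = -1.2°C, deviation +30.2°C, DA = 8100 + 120 × 30.2 = 11724 ft.
Airport 2: ISA temp = 0.8°C, deviation -21.8°C, DA = 7100 + 120 × (-21.8) = 4484 ft.
Airport 1 is higher by 11724 − 4484 = 7240 ft.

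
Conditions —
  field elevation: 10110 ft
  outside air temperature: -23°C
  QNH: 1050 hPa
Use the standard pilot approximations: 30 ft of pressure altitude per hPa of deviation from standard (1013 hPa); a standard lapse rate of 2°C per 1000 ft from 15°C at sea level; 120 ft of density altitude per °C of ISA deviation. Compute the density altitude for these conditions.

Pressure altitude = 10110 + (1013 − 1050) × 30 = 10110 + (-1110) = 9000 ft.
ISA temperature at 9000 ft = 15 − 2 × (9000/1000) = -3°C.
ISA deviation = -23 − (-3) = -20°C.
Density altitude = 9000 + 120 × (-20) = 6600 ft.

6600 ft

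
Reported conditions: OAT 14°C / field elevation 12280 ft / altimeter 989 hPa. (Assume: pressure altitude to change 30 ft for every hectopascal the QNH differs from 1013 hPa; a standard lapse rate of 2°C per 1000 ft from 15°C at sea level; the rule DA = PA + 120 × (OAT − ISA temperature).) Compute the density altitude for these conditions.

Pressure altitude = 12280 + (1013 − 989) × 30 = 12280 + (+720) = 13000 ft.
ISA temperature at 13000 ft = 15 − 2 × (13000/1000) = -11°C.
ISA deviation = 14 − (-11) = +25°C.
Density altitude = 13000 + 120 × (25) = 16000 ft.

16000 ft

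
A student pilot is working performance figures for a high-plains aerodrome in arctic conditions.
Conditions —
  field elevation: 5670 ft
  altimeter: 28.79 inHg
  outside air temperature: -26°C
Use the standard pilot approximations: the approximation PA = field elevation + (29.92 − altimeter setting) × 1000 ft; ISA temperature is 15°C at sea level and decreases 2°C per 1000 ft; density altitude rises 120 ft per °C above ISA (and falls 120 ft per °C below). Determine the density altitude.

Pressure altitude = 5670 + (29.92 − 28.79) × 1000 = 5670 + (+1130) = 6800 ft.
ISA temperature at 6800 ft = 15 − 2 × (6800/1000) = 1.4°C.
ISA deviation = -26 − 1.4 = -27.4°C.
Density altitude = 6800 + 120 × (-27.4) = 3512 ft.

3512 ft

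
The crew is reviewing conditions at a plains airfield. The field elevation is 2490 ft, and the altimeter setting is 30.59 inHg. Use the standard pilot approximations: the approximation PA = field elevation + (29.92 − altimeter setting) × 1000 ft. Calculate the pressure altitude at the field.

1820 ft

Pressure correction = (29.92 − 30.59) × 1000 = -670 ft.
Pressure altitude = 2490 + (-670) = 1820 ft.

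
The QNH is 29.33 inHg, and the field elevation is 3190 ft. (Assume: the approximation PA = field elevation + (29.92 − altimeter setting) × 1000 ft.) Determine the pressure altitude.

3780 ft

Pressure correction = (29.92 − 29.33) × 1000 = +590 ft.
Pressure altitude = 3190 + (+590) = 3780 ft.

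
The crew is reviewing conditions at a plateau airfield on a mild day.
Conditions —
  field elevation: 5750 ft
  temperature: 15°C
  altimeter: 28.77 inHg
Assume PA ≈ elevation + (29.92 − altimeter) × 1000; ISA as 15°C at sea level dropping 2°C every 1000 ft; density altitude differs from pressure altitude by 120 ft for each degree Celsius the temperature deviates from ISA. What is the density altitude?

Pressure altitude = 5750 + (29.92 − 28.77) × 1000 = 5750 + (+1150) = 6900 ft.
ISA temperature at 6900 ft = 15 − 2 × (6900/1000) = 1.2°C.
ISA deviation = 15 − 1.2 = +13.8°C.
Density altitude = 6900 + 120 × (13.8) = 8556 ft.

8556 ft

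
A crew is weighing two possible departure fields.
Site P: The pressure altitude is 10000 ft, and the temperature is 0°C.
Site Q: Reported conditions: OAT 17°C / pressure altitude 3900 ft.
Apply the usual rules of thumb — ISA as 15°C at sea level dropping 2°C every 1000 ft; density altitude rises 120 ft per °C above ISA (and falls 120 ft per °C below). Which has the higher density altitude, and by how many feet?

Site P by 5524 ft

Site P: ISA temp = -5°C, deviation +5°C, DA = 10000 + 120 × 5 = 10600 ft.
Site Q: ISA temp = 7.2°C, deviation +9.8°C, DA = 3900 + 120 × 9.8 = 5076 ft.
Site P is higher by 10600 − 5076 = 5524 ft.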